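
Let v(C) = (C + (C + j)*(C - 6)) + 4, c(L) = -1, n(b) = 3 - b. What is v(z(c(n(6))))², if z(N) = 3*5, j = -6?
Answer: 10000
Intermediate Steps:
z(N) = 15
v(C) = 4 + C + (-6 + C)² (v(C) = (C + (C - 6)*(C - 6)) + 4 = (C + (-6 + C)*(-6 + C)) + 4 = (C + (-6 + C)²) + 4 = 4 + C + (-6 + C)²)
v(z(c(n(6))))² = (40 + 15² - 11*15)² = (40 + 225 - 165)² = 100² = 10000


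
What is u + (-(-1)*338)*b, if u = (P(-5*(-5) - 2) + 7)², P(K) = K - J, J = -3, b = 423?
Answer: 144063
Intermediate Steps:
P(K) = 3 + K (P(K) = K - 1*(-3) = K + 3 = 3 + K)
u = 1089 (u = ((3 + (-5*(-5) - 2)) + 7)² = ((3 + (25 - 2)) + 7)² = ((3 + 23) + 7)² = (26 + 7)² = 33² = 1089)
u + (-(-1)*338)*b = 1089 - (-1)*338*423 = 1089 - 1*(-338)*423 = 1089 + 338*423 = 1089 + 142974 = 144063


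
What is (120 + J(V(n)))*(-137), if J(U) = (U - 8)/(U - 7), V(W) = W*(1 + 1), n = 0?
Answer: -116176/7 ≈ -16597.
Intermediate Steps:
V(W) = 2*W (V(W) = W*2 = 2*W)
J(U) = (-8 + U)/(-7 + U)
(120 + J(V(n)))*(-137) = (120 + (-8 + 2*0)/(-7 + 2*0))*(-137) = (120 + (-8 + 0)/(-7 + 0))*(-137) = (120 - 8/(-7))*(-137) = (120 - 1/7*(-8))*(-137) = (120 + 8/7)*(-137) = (848/7)*(-137) = -116176/7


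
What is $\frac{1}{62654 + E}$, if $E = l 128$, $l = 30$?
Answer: $\frac{1}{66494} \approx 1.5039 \cdot 10^{-5}$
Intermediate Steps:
$E = 3840$ ($E = 30 \cdot 128 = 3840$)
$\frac{1}{62654 + E} = \frac{1}{62654 + 3840} = \frac{1}{66494}$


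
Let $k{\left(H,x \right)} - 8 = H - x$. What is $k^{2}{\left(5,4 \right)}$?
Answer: $81$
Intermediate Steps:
$k{\left(H,x \right)} = 8 + H - x$ ($k{\left(H,x \right)} = 8 + \left(H - x\right) = 8 + H - x$)
$k^{2}{\left(5,4 \right)} = \left(8 + 5 - 4\right)^{2} = 9^{2} = 81$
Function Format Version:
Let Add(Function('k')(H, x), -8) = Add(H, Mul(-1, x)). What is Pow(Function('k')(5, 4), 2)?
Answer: 81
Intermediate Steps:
Function('k')(H, x) = Add(8, H, Mul(-1, x)) (Function('k')(H, x) = Add(8, Add(H, Mul(-1, x))) = Add(8, H, Mul(-1, x)))
Pow(Function('k')(5, 4), 2) = Pow(Add(8, 5, Mul(-1, 4)), 2) = Pow(Add(8, 5, -4), 2) = Pow(9, 2) = 81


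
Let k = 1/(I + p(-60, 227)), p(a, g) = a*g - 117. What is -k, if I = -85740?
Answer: 1/99477 ≈ 1.0053e-5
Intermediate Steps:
p(a, g) = -117 + a*g
k = -1/99477 (k = 1/(-85740 + (-117 - 60*227)) = 1/(-85740 + (-117 - 13620)) = 1/(-85740 - 13737) = 1/(-99477) = -1/99477 ≈ -1.0053e-5)
-k = -1*(-1/99477) = 1/99477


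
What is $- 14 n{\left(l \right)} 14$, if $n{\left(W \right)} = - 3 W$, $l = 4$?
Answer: $2352$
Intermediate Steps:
$- 14 n{\left(l \right)} 14 = - 14 \left(\left(-3\right) 4\right) 14 = \left(-14\right) \left(-12\right) 14 = 168 \cdot 14 = 2352$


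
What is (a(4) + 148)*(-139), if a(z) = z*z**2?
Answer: -29468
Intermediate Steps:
a(z) = z**3
(a(4) + 148)*(-139) = (4**3 + 148)*(-139) = (64 + 148)*(-139) = 212*(-139) = -29468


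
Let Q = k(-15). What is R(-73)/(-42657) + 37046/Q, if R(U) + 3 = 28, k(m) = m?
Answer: -175585733/71095 ≈ -2469.7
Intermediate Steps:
R(U) = 25 (R(U) = -3 + 28 = 25)
Q = -15
R(-73)/(-42657) + 37046/Q = 25/(-42657) + 37046/(-15) = 25*(-1/42657) + 37046*(-1/15) = -25/42657 - 37046/15 = -175585733/71095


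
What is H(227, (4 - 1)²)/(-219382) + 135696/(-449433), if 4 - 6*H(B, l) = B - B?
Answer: -4961593249/16432918401 ≈ -0.30193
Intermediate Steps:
H(B, l) = ⅔ (H(B, l) = ⅔ - (B - B)/6 = ⅔ - ⅙*0 = ⅔ + 0 = ⅔)
H(227, (4 - 1)²)/(-219382) + 135696/(-449433) = (⅔)/(-219382) + 135696/(-449433) = (⅔)*(-1/219382) + 135696*(-1/449433) = -1/329073 - 45232/149811 = -4961593249/16432918401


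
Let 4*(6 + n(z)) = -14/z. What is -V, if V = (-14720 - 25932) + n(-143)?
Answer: 11628181/286 ≈ 40658.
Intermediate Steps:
n(z) = -6 - 7/(2*z) (n(z) = -6 + (-14/z)/4 = -6 - 7/(2*z))
V = -11628181/286 (V = (-14720 - 25932) + (-6 - 7/2/(-143)) = -40652 + (-6 - 7/2*(-1/143)) = -40652 + (-6 + 7/286) = -40652 - 1709/286 = -11628181/286 ≈ -40658.)
-V = -1*(-11628181/286) = 11628181/286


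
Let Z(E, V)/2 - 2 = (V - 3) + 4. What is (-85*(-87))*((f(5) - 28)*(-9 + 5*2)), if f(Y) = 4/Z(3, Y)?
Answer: -820845/4 ≈ -2.0521e+5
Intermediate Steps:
Z(E, V) = 6 + 2*V (Z(E, V) = 4 + 2*((V - 3) + 4) = 4 + 2*((-3 + V) + 4) = 4 + 2*(1 + V) = 4 + (2 + 2*V) = 6 + 2*V)
f(Y) = 4/(6 + 2*Y)
(-85*(-87))*((f(5) - 28)*(-9 + 5*2)) = (-85*(-87))*((2/(3 + 5) - 28)*(-9 + 5*2)) = 7395*((2/8 - 28)*(-9 + 10)) = 7395*((2*(⅛) - 28)*1) = 7395*((¼ - 28)*1) = 7395*(-111/4*1) = 7395*(-111/4) = -820845/4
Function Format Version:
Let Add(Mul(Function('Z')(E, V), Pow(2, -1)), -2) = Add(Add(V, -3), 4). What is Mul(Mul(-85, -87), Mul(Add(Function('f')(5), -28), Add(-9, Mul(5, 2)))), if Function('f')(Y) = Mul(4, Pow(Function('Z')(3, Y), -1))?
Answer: Rational(-820845, 4) ≈ -2.0521e+5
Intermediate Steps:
Function('Z')(E, V) = Add(6, Mul(2, V)) (Function('Z')(E, V) = Add(4, Mul(2, Add(Add(V, -3), 4))) = Add(4, Mul(2, Add(Add(-3, V), 4))) = Add(4, Mul(2, Add(1, V))) = Add(4, Add(2, Mul(2, V))) = Add(6, Mul(2, V)))
Function('f')(Y) = Mul(4, Pow(Add(6, Mul(2, Y)), -1))
Mul(Mul(-85, -87), Mul(Add(Function('f')(5), -28), Add(-9, Mul(5, 2)))) = Mul(Mul(-85, -87), Mul(Add(Mul(2, Pow(Add(3, 5), -1)), -28), Add(-9, Mul(5, 2)))) = Mul(7395, Mul(Add(Mul(2, Pow(8, -1)), -28), Add(-9, 10))) = Mul(7395, Mul(Add(Mul(2, Rational(1, 8)), -28), 1)) = Mul(7395, Mul(Add(Rational(1, 4), -28), 1)) = Mul(7395, Mul(Rational(-111, 4), 1)) = Mul(7395, Rational(-111, 4)) = Rational(-820845, 4)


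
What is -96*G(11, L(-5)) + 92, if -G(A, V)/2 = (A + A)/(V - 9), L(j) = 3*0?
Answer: -1132/3 ≈ -377.33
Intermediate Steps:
L(j) = 0
G(A, V) = -4*A/(-9 + V) (G(A, V) = -2*(A + A)/(V - 9) = -2*2*A/(-9 + V) = -4*A/(-9 + V))
-96*G(11, L(-5)) + 92 = -(-384)*11/(-9 + 0) + 92 = -(-384)*11/(-9) + 92 = -(-384)*11*(-1)/9 + 92 = -96*44/9 + 92 = -1408/3 + 92 = -1132/3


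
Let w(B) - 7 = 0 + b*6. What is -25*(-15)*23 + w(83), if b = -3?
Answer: 8614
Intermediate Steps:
w(B) = -11 (w(B) = 7 + (0 - 3*6) = 7 + (0 - 18) = 7 - 18 = -11)
-25*(-15)*23 + w(83) = -25*(-15)*23 - 11 = 375*23 - 11 = 8625 - 11 = 8614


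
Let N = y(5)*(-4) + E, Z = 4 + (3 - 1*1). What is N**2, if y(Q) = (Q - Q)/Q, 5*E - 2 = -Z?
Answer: 16/25 ≈ 0.64000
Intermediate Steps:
Z = 6 (Z = 4 + (3 - 1) = 4 + 2 = 6)
E = -4/5 (E = 2/5 + (-1*6)/5 = 2/5 + (1/5)*(-6) = 2/5 - 6/5 = -4/5 ≈ -0.80000)
y(Q) = 0 (y(Q) = 0/Q = 0)
N = -4/5 (N = 0*(-4) - 4/5 = 0 - 4/5 = -4/5 ≈ -0.80000)
N**2 = (-4/5)**2 = 16/25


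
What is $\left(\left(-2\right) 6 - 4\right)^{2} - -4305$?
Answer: $4561$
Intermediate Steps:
$\left(\left(-2\right) 6 - 4\right)^{2} - -4305 = \left(-12 - 4\right)^{2} + 4305 = \left(-16\right)^{2} + 4305 = 256 + 4305 = 4561$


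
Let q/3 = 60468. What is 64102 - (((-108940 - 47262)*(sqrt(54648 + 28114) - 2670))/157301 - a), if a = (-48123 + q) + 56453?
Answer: 39511597296/157301 + 156202*sqrt(82762)/157301 ≈ 2.5147e+5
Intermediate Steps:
q = 181404 (q = 3*60468 = 181404)
a = 189734 (a = (-48123 + 181404) + 56453 = 133281 + 56453 = 189734)
64102 - (((-108940 - 47262)*(sqrt(54648 + 28114) - 2670))/157301 - a) = 64102 - (((-108940 - 47262)*(sqrt(54648 + 28114) - 2670))/157301 - 1*189734) = 64102 - (-156202*(sqrt(82762) - 2670)*(1/157301) - 189734) = 64102 - (-156202*(-2670 + sqrt(82762))*(1/157301) - 189734) = 64102 - ((417059340 - 156202*sqrt(82762))*(1/157301) - 189734) = 64102 - ((417059340/157301 - 156202*sqrt(82762)/157301) - 189734) = 64102 - (-29428288594/157301 - 156202*sqrt(82762)/157301) = 64102 + (29428288594/157301 + 156202*sqrt(82762)/157301) = 39511597296/157301 + 156202*sqrt(82762)/157301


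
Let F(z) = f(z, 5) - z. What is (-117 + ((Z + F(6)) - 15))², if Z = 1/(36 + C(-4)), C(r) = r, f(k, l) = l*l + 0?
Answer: 13068225/1024 ≈ 12762.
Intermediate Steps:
f(k, l) = l² (f(k, l) = l² + 0 = l²)
Z = 1/32 (Z = 1/(36 - 4) = 1/32 ≈ 0.031250)
F(z) = 25 - z (F(z) = 5² - z = 25 - z)
(-117 + ((Z + F(6)) - 15))² = (-117 + ((1/32 + (25 - 1*6)) - 15))² = (-117 + ((1/32 + (25 - 6)) - 15))² = (-117 + ((1/32 + 19) - 15))² = (-117 + (609/32 - 15))² = (-117 + 129/32)² = (-3615/32)² = 13068225/1024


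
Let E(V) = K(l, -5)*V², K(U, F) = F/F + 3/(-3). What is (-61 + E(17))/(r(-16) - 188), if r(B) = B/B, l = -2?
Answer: 61/187 ≈ 0.32620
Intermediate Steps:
K(U, F) = 0 (K(U, F) = 1 + 3*(-⅓) = 1 - 1 = 0)
r(B) = 1
E(V) = 0 (E(V) = 0*V² = 0)
(-61 + E(17))/(r(-16) - 188) = (-61 + 0)/(1 - 188) = -61/(-187) = -61*(-1/187) = 61/187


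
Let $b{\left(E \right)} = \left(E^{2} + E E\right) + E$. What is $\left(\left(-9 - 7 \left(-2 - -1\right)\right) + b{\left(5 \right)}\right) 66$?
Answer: $3498$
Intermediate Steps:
$b{\left(E \right)} = E + 2 E^{2}$ ($b{\left(E \right)} = \left(E^{2} + E^{2}\right) + E = 2 E^{2} + E = E + 2 E^{2}$)
$\left(\left(-9 - 7 \left(-2 - -1\right)\right) + b{\left(5 \right)}\right) 66 = \left(\left(-9 - 7 \left(-2 - -1\right)\right) + 5 \left(1 + 2 \cdot 5\right)\right) 66 = \left(\left(-9 - 7 \left(-2 + 1\right)\right) + 5 \left(1 + 10\right)\right) 66 = \left(\left(-9 - -7\right) + 5 \cdot 11\right) 66 = \left(\left(-9 + 7\right) + 55\right) 66 = \left(-2 + 55\right) 66 = 53 \cdot 66 = 3498$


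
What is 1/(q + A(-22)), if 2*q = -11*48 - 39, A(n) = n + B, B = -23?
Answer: -2/657 ≈ -0.0030441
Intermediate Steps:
A(n) = -23 + n (A(n) = n - 23 = -23 + n)
q = -567/2 (q = (-11*48 - 39)/2 = (-528 - 39)/2 = (½)*(-567) = -567/2 ≈ -283.50)
1/(q + A(-22)) = 1/(-567/2 + (-23 - 22)) = 1/(-567/2 - 45) = 1/(-657/2) = -2/657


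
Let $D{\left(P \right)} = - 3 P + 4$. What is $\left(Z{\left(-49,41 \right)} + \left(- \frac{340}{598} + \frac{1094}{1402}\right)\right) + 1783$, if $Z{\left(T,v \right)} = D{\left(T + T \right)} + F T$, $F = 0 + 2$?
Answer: $\frac{415679200}{209599} \approx 1983.2$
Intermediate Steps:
$F = 2$
$D{\left(P \right)} = 4 - 3 P$
$Z{\left(T,v \right)} = 4 - 4 T$ ($Z{\left(T,v \right)} = \left(4 - 3 \left(T + T\right)\right) + 2 T = \left(4 - 3 \cdot 2 T\right) + 2 T = \left(4 - 6 T\right) + 2 T = 4 - 4 T$)
$\left(Z{\left(-49,41 \right)} + \left(- \frac{340}{598} + \frac{1094}{1402}\right)\right) + 1783 = \left(\left(4 - -196\right) + \left(- \frac{340}{598} + \frac{1094}{1402}\right)\right) + 1783 = \left(\left(4 + 196\right) + \left(\left(-340\right) \frac{1}{598} + 1094 \cdot \frac{1}{1402}\right)\right) + 1783 = \left(200 + \left(- \frac{170}{299} + \frac{547}{701}\right)\right) + 1783 = \left(200 + \frac{44383}{209599}\right) + 1783 = \frac{41964183}{209599} + 1783 = \frac{415679200}{209599}$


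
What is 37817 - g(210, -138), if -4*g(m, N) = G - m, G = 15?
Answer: 151073/4 ≈ 37768.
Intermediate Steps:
g(m, N) = -15/4 + m/4 (g(m, N) = -(15 - m)/4 = -15/4 + m/4)
37817 - g(210, -138) = 37817 - (-15/4 + (¼)*210) = 37817 - (-15/4 + 105/2) = 37817 - 1*195/4 = 37817 - 195/4 = 151073/4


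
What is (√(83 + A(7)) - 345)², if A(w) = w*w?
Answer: 119157 - 1380*√33 ≈ 1.1123e+5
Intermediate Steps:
A(w) = w²
(√(83 + A(7)) - 345)² = (√(83 + 7²) - 345)² = (√(83 + 49) - 345)² = (√132 - 345)² = (2*√33 - 345)² = (-345 + 2*√33)²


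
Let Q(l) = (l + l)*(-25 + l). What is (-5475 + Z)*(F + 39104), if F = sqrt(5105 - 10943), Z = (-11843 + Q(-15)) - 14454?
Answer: -1195487488 - 30572*I*sqrt(5838) ≈ -1.1955e+9 - 2.3359e+6*I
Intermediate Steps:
Q(l) = 2*l*(-25 + l) (Q(l) = (2*l)*(-25 + l) = 2*l*(-25 + l))
Z = -25097 (Z = (-11843 + 2*(-15)*(-25 - 15)) - 14454 = (-11843 + 2*(-15)*(-40)) - 14454 = (-11843 + 1200) - 14454 = -10643 - 14454 = -25097)
F = I*sqrt(5838) (F = sqrt(-5838) = I*sqrt(5838) ≈ 76.407*I)
(-5475 + Z)*(F + 39104) = (-5475 - 25097)*(I*sqrt(5838) + 39104) = -30572*(39104 + I*sqrt(5838)) = -1195487488 - 30572*I*sqrt(5838)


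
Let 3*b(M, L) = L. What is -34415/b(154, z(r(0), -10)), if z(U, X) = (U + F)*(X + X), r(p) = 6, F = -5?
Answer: 20649/4 ≈ 5162.3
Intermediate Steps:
z(U, X) = 2*X*(-5 + U) (z(U, X) = (U - 5)*(X + X) = (-5 + U)*(2*X) = 2*X*(-5 + U))
b(M, L) = L/3
-34415/b(154, z(r(0), -10)) = -34415*(-3/(20*(-5 + 6))) = -34415/((2*(-10)*1)/3) = -34415/((1/3)*(-20)) = -34415/(-20/3) = -34415*(-3/20) = 20649/4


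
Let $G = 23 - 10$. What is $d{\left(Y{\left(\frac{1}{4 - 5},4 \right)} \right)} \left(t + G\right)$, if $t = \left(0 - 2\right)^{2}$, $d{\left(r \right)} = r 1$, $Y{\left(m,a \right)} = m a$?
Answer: $-68$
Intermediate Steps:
$Y{\left(m,a \right)} = a m$
$G = 13$ ($G = 23 - 10 = 13$)
$d{\left(r \right)} = r$
$t = 4$ ($t = \left(-2\right)^{2} = 4$)
$d{\left(Y{\left(\frac{1}{4 - 5},4 \right)} \right)} \left(t + G\right) = \frac{4}{4 - 5} \left(4 + 13\right) = \frac{4}{-1} \cdot 17 = 4 \left(-1\right) 17 = \left(-4\right) 17 = -68$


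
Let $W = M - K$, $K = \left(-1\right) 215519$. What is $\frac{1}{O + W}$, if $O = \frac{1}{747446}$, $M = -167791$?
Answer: $\frac{747446}{35674102689} \approx 2.0952 \cdot 10^{-5}$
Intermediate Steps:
$K = -215519$
$W = 47728$ ($W = -167791 - -215519 = -167791 + 215519 = 47728$)
$O = \frac{1}{747446} \approx 1.3379 \cdot 10^{-6}$
$\frac{1}{O + W} = \frac{1}{\frac{1}{747446} + 47728} = \frac{1}{\frac{35674102689}{747446}} = \frac{747446}{35674102689}$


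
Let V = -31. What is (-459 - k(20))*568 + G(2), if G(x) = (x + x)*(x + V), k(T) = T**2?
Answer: -488028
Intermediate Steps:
G(x) = 2*x*(-31 + x) (G(x) = (x + x)*(x - 31) = (2*x)*(-31 + x) = 2*x*(-31 + x))
(-459 - k(20))*568 + G(2) = (-459 - 1*20**2)*568 + 2*2*(-31 + 2) = (-459 - 1*400)*568 + 2*2*(-29) = (-459 - 400)*568 - 116 = -859*568 - 116 = -487912 - 116 = -488028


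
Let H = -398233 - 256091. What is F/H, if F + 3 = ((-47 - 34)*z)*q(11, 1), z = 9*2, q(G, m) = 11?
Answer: 5347/218108 ≈ 0.024515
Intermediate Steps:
z = 18
H = -654324
F = -16041 (F = -3 + ((-47 - 34)*18)*11 = -3 - 81*18*11 = -3 - 1458*11 = -3 - 16038 = -16041)
F/H = -16041/(-654324) = -16041*(-1/654324) = 5347/218108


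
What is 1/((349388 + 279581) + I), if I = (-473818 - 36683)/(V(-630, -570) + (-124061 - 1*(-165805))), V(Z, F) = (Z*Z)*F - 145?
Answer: 226191401/142267379806070 ≈ 1.5899e-6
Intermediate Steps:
V(Z, F) = -145 + F*Z**2 (V(Z, F) = Z**2*F - 145 = F*Z**2 - 145 = -145 + F*Z**2)
I = 510501/226191401 (I = (-473818 - 36683)/((-145 - 570*(-630)**2) + (-124061 - 1*(-165805))) = -510501/((-145 - 570*396900) + (-124061 + 165805)) = -510501/((-145 - 226233000) + 41744) = -510501/(-226233145 + 41744) = -510501/(-226191401) = -510501*(-1/226191401) = 510501/226191401 ≈ 0.0022569)
1/((349388 + 279581) + I) = 1/((349388 + 279581) + 510501/226191401) = 1/(628969 + 510501/226191401) = 1/(142267379806070/226191401) = 226191401/142267379806070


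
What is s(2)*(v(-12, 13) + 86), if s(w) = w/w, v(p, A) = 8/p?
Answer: 256/3 ≈ 85.333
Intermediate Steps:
s(w) = 1
s(2)*(v(-12, 13) + 86) = 1*(8/(-12) + 86) = 1*(8*(-1/12) + 86) = 1*(-⅔ + 86) = 1*(256/3) = 256/3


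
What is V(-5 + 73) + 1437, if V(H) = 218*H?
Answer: 16261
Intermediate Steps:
V(-5 + 73) + 1437 = 218*(-5 + 73) + 1437 = 218*68 + 1437 = 14824 + 1437 = 16261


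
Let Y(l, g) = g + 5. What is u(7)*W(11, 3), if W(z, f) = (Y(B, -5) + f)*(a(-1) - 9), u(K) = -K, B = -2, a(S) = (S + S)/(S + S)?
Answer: 168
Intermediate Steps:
a(S) = 1 (a(S) = (2*S)/((2*S)) = (2*S)*(1/(2*S)) = 1)
Y(l, g) = 5 + g
W(z, f) = -8*f (W(z, f) = ((5 - 5) + f)*(1 - 9) = (0 + f)*(-8) = f*(-8) = -8*f)
u(7)*W(11, 3) = (-1*7)*(-8*3) = -7*(-24) = 168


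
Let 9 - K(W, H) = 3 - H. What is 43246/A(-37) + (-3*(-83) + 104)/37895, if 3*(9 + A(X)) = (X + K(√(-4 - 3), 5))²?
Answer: 446968237/2235805 ≈ 199.91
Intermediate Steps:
K(W, H) = 6 + H (K(W, H) = 9 - (3 - H) = 9 + (-3 + H) = 6 + H)
A(X) = -9 + (11 + X)²/3 (A(X) = -9 + (X + (6 + 5))²/3 = -9 + (X + 11)²/3 = -9 + (11 + X)²/3)
43246/A(-37) + (-3*(-83) + 104)/37895 = 43246/(-9 + (11 - 37)²/3) + (-3*(-83) + 104)/37895 = 43246/(-9 + (⅓)*(-26)²) + (249 + 104)*(1/37895) = 43246/(-9 + (⅓)*676) + 353*(1/37895) = 43246/(-9 + 676/3) + 353/37895 = 43246/(649/3) + 353/37895 = 43246*(3/649) + 353/37895 = 129738/649 + 353/37895 = 446968237/2235805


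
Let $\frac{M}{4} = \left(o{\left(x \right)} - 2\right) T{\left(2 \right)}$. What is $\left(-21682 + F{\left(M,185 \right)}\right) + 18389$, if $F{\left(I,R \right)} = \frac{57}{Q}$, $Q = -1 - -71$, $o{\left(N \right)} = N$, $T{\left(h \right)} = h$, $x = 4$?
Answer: $- \frac{230453}{70} \approx -3292.2$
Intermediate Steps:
$M = 16$ ($M = 4 \left(4 - 2\right) 2 = 4 \cdot 2 \cdot 2 = 4 \cdot 4 = 16$)
$Q = 70$ ($Q = -1 + 71 = 70$)
$F{\left(I,R \right)} = \frac{57}{70}$
$\left(-21682 + F{\left(M,185 \right)}\right) + 18389 = \left(-21682 + \frac{57}{70}\right) + 18389 = - \frac{1517683}{70} + 18389 = - \frac{230453}{70}$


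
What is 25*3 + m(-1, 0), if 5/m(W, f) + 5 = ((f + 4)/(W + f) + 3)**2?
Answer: 295/4 ≈ 73.750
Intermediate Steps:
m(W, f) = 5/(-5 + (3 + (4 + f)/(W + f))**2) (m(W, f) = 5/(-5 + ((f + 4)/(W + f) + 3)**2) = 5/(-5 + ((4 + f)/(W + f) + 3)**2) = 5/(-5 + (3 + (4 + f)/(W + f))**2))
25*3 + m(-1, 0) = 25*3 - 5*(-1 + 0)**2/(-(4 + 3*(-1) + 4*0)**2 + 5*(-1 + 0)**2) = 75 - 5*(-1)**2/(-(4 - 3 + 0)**2 + 5*(-1)**2) = 75 - 5*1/(-1*1**2 + 5*1) = 75 - 5*1/(-1*1 + 5) = 75 - 5*1/(-1 + 5) = 75 - 5*1/4 = 75 - 5*1*1/4 = 75 - 5/4 = 295/4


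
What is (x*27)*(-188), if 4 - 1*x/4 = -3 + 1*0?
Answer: -142128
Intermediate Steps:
x = 28 (x = 16 - 4*(-3 + 1*0) = 16 - 4*(-3 + 0) = 16 - 4*(-3) = 16 + 12 = 28)
(x*27)*(-188) = (28*27)*(-188) = 756*(-188) = -142128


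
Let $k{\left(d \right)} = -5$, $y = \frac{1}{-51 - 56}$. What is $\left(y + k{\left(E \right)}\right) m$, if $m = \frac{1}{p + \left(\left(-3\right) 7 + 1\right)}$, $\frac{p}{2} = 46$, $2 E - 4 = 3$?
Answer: $- \frac{67}{963} \approx -0.069574$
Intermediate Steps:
$E = \frac{7}{2}$ ($E = 2 + \frac{1}{2} \cdot 3 = 2 + \frac{3}{2} = \frac{7}{2} \approx 3.5$)
$p = 92$ ($p = 2 \cdot 46 = 92$)
$y = - \frac{1}{107}$ ($y = \frac{1}{-107} = - \frac{1}{107} \approx -0.0093458$)
$m = \frac{1}{72}$ ($m = \frac{1}{92 + \left(\left(-3\right) 7 + 1\right)} = \frac{1}{92 + \left(-21 + 1\right)} = \frac{1}{92 - 20} = \frac{1}{72} \approx 0.013889$)
$\left(y + k{\left(E \right)}\right) m = \left(- \frac{1}{107} - 5\right) \frac{1}{72} = \left(- \frac{536}{107}\right) \frac{1}{72} = - \frac{67}{963}$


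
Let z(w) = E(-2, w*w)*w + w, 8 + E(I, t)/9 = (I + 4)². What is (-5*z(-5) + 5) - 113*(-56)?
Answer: 5458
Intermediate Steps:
E(I, t) = -72 + 9*(4 + I)² (E(I, t) = -72 + 9*(I + 4)² = -72 + 9*(4 + I)²)
z(w) = -35*w (z(w) = (-72 + 9*(4 - 2)²)*w + w = (-72 + 9*2²)*w + w = (-72 + 9*4)*w + w = (-72 + 36)*w + w = -36*w + w = -35*w)
(-5*z(-5) + 5) - 113*(-56) = (-(-175)*(-5) + 5) - 113*(-56) = (-5*175 + 5) + 6328 = (-875 + 5) + 6328 = -870 + 6328 = 5458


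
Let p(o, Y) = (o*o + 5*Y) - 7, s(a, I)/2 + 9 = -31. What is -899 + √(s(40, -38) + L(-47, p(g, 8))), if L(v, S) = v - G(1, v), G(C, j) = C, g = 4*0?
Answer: -899 + 8*I*√2 ≈ -899.0 + 11.314*I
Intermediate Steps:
s(a, I) = -80 (s(a, I) = -18 + 2*(-31) = -18 - 62 = -80)
g = 0
p(o, Y) = -7 + o² + 5*Y (p(o, Y) = (o² + 5*Y) - 7 = -7 + o² + 5*Y)
L(v, S) = -1 + v (L(v, S) = v - 1*1 = v - 1 = -1 + v)
-899 + √(s(40, -38) + L(-47, p(g, 8))) = -899 + √(-80 + (-1 - 47)) = -899 + √(-80 - 48) = -899 + √(-128) = -899 + 8*I*√2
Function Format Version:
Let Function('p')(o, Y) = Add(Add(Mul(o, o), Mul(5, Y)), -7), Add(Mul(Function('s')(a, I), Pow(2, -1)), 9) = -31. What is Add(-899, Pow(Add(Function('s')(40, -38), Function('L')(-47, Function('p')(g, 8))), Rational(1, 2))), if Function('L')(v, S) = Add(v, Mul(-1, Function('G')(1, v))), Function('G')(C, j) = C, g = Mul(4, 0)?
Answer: Add(-899, Mul(8, I, Pow(2, Rational(1, 2)))) ≈ Add(-899.00, Mul(11.314, I))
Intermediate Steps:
Function('s')(a, I) = -80 (Function('s')(a, I) = Add(-18, Mul(2, -31)) = Add(-18, -62) = -80)
g = 0
Function('p')(o, Y) = Add(-7, Pow(o, 2), Mul(5, Y)) (Function('p')(o, Y) = Add(Add(Pow(o, 2), Mul(5, Y)), -7) = Add(-7, Pow(o, 2), Mul(5, Y)))
Function('L')(v, S) = Add(-1, v) (Function('L')(v, S) = Add(v, Mul(-1, 1)) = Add(v, -1) = Add(-1, v))
Add(-899, Pow(Add(Function('s')(40, -38), Function('L')(-47, Function('p')(g, 8))), Rational(1, 2))) = Add(-899, Pow(Add(-80, Add(-1, -47)), Rational(1, 2))) = Add(-899, Pow(Add(-80, -48), Rational(1, 2))) = Add(-899, Pow(-128, Rational(1, 2))) = Add(-899, Mul(8, I, Pow(2, Rational(1, 2))))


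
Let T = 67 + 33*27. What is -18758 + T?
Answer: -17800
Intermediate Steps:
T = 958 (T = 67 + 891 = 958)
-18758 + T = -18758 + 958 = -17800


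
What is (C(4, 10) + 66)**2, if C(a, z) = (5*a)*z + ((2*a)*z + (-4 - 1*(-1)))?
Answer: 117649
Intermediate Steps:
C(a, z) = -3 + 7*a*z (C(a, z) = 5*a*z + (2*a*z + (-4 + 1)) = 5*a*z + (2*a*z - 3) = 5*a*z + (-3 + 2*a*z) = -3 + 7*a*z)
(C(4, 10) + 66)**2 = ((-3 + 7*4*10) + 66)**2 = ((-3 + 280) + 66)**2 = (277 + 66)**2 = 343**2 = 117649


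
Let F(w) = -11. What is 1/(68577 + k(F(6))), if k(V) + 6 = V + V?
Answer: 1/68549 ≈ 1.4588e-5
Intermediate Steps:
k(V) = -6 + 2*V (k(V) = -6 + (V + V) = -6 + 2*V)
1/(68577 + k(F(6))) = 1/(68577 + (-6 + 2*(-11))) = 1/(68577 + (-6 - 22)) = 1/(68577 - 28) = 1/68549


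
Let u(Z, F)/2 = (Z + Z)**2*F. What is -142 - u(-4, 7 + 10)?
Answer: -2318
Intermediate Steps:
u(Z, F) = 8*F*Z**2 (u(Z, F) = 2*((Z + Z)**2*F) = 2*((2*Z)**2*F) = 2*((4*Z**2)*F) = 2*(4*F*Z**2) = 8*F*Z**2)
-142 - u(-4, 7 + 10) = -142 - 8*(7 + 10)*(-4)**2 = -142 - 8*17*16 = -142 - 1*2176 = -142 - 2176 = -2318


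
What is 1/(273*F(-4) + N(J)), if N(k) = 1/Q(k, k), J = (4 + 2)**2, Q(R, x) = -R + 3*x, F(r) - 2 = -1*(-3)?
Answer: 72/98281 ≈ 0.00073259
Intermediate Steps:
F(r) = 5 (F(r) = 2 - 1*(-3) = 2 + 3 = 5)
J = 36 (J = 6**2 = 36)
N(k) = 1/(2*k) (N(k) = 1/(-k + 3*k) = 1/(2*k))
1/(273*F(-4) + N(J)) = 1/(273*5 + (1/2)/36) = 1/(1365 + (1/2)*(1/36)) = 1/(1365 + 1/72) = 1/(98281/72) = 72/98281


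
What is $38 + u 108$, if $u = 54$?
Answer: $5870$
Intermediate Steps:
$38 + u 108 = 38 + 54 \cdot 108 = 38 + 5832 = 5870$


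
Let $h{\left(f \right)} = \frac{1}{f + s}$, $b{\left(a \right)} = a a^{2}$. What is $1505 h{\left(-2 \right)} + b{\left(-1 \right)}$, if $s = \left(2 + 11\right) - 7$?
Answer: $\frac{1501}{4} \approx 375.25$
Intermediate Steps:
$b{\left(a \right)} = a^{3}$
$s = 6$ ($s = 13 - 7 = 6$)
$h{\left(f \right)} = \frac{1}{6 + f}$ ($h{\left(f \right)} = \frac{1}{f + 6} = \frac{1}{6 + f}$)
$1505 h{\left(-2 \right)} + b{\left(-1 \right)} = \frac{1505}{6 - 2} + \left(-1\right)^{3} = \frac{1505}{4} - 1 = \frac{1501}{4}$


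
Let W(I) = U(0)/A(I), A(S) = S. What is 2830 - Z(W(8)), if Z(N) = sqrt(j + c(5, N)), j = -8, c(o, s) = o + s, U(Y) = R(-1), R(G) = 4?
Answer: 2830 - I*sqrt(10)/2 ≈ 2830.0 - 1.5811*I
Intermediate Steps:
U(Y) = 4
W(I) = 4/I
Z(N) = sqrt(-3 + N) (Z(N) = sqrt(-8 + (5 + N)) = sqrt(-3 + N))
2830 - Z(W(8)) = 2830 - sqrt(-3 + 4/8) = 2830 - sqrt(-3 + 4*(1/8)) = 2830 - sqrt(-3 + 1/2) = 2830 - sqrt(-5/2) = 2830 - I*sqrt(10)/2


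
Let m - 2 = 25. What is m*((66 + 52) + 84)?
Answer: 5454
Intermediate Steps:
m = 27 (m = 2 + 25 = 27)
m*((66 + 52) + 84) = 27*((66 + 52) + 84) = 27*(118 + 84) = 27*202 = 5454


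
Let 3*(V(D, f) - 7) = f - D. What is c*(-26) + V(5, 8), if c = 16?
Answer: -408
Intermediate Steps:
V(D, f) = 7 - D/3 + f/3 (V(D, f) = 7 + (f - D)/3 = 7 + (-D/3 + f/3) = 7 - D/3 + f/3)
c*(-26) + V(5, 8) = 16*(-26) + (7 - 1/3*5 + (1/3)*8) = -416 + (7 - 5/3 + 8/3) = -416 + 8 = -408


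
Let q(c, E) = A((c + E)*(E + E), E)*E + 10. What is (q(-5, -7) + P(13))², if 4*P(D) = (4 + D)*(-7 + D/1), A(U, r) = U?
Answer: 5202961/4 ≈ 1.3007e+6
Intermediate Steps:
P(D) = (-7 + D)*(4 + D)/4 (P(D) = ((4 + D)*(-7 + D/1))/4 = ((4 + D)*(-7 + D*1))/4 = ((4 + D)*(-7 + D))/4 = ((-7 + D)*(4 + D))/4 = (-7 + D)*(4 + D)/4)
q(c, E) = 10 + 2*E²*(E + c) (q(c, E) = ((c + E)*(E + E))*E + 10 = ((E + c)*(2*E))*E + 10 = (2*E*(E + c))*E + 10 = 2*E²*(E + c) + 10 = 10 + 2*E²*(E + c))
(q(-5, -7) + P(13))² = ((10 + 2*(-7)²*(-7 - 5)) + (-7 - ¾*13 + (¼)*13²))² = ((10 + 2*49*(-12)) + (-7 - 39/4 + (¼)*169))² = ((10 - 1176) + (-7 - 39/4 + 169/4))² = (-1166 + 51/2)² = (-2281/2)² = 5202961/4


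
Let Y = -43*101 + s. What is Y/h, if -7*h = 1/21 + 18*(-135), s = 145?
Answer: -617106/51029 ≈ -12.093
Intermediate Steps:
Y = -4198 (Y = -43*101 + 145 = -4343 + 145 = -4198)
h = 51029/147 (h = -(1/21 + 18*(-135))/7 = -(1/21 - 2430)/7 = -1/7*(-51029/21) = 51029/147 ≈ 347.14)
Y/h = -4198/51029/147 = -4198*147/51029 = -617106/51029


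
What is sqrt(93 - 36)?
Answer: sqrt(57) ≈ 7.5498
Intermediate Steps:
sqrt(93 - 36) = sqrt(57)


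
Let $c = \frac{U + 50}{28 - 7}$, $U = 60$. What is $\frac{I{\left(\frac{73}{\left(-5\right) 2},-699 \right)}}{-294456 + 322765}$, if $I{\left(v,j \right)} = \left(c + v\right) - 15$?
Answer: $- \frac{3583}{5944890} \approx -0.0006027$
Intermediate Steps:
$c = \frac{110}{21}$ ($c = \frac{60 + 50}{28 - 7} = \frac{110}{21} \approx 5.2381$)
$I{\left(v,j \right)} = - \frac{205}{21} + v$ ($I{\left(v,j \right)} = \left(\frac{110}{21} + v\right) - 15 = - \frac{205}{21} + v$)
$\frac{I{\left(\frac{73}{\left(-5\right) 2},-699 \right)}}{-294456 + 322765} = \frac{- \frac{205}{21} + \frac{73}{\left(-5\right) 2}}{-294456 + 322765} = \frac{- \frac{205}{21} + \frac{73}{-10}}{28309} = \left(- \frac{205}{21} + 73 \left(- \frac{1}{10}\right)\right) \frac{1}{28309} = \left(- \frac{205}{21} - \frac{73}{10}\right) \frac{1}{28309} = \left(- \frac{3583}{210}\right) \frac{1}{28309} = - \frac{3583}{5944890}$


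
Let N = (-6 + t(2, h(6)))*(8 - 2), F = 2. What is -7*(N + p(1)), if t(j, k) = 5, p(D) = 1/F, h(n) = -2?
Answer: 77/2 ≈ 38.500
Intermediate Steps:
p(D) = ½ (p(D) = 1/2 = ½)
N = -6 (N = (-6 + 5)*(8 - 2) = -1*6 = -6)
-7*(N + p(1)) = -7*(-6 + ½) = -7*(-11/2) = 77/2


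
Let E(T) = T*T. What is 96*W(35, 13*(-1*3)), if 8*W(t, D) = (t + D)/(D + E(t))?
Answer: -24/593 ≈ -0.040472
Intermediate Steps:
E(T) = T²
W(t, D) = (D + t)/(8*(D + t²)) (W(t, D) = ((t + D)/(D + t²))/8 = ((D + t)/(D + t²))/8 = (D + t)/(8*(D + t²)))
96*W(35, 13*(-1*3)) = 96*((13*(-1*3) + 35)/(8*(13*(-1*3) + 35²))) = 96*((13*(-3) + 35)/(8*(13*(-3) + 1225))) = 96*((-39 + 35)/(8*(-39 + 1225))) = 96*((⅛)*(-4)/1186) = 96*((⅛)*(1/1186)*(-4)) = 96*(-1/2372) = -24/593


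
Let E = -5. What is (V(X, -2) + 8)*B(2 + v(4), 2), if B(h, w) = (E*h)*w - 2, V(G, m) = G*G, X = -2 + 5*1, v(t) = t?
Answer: -1054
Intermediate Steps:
X = 3 (X = -2 + 5 = 3)
V(G, m) = G²
B(h, w) = -2 - 5*h*w (B(h, w) = (-5*h)*w - 2 = -5*h*w - 2 = -2 - 5*h*w)
(V(X, -2) + 8)*B(2 + v(4), 2) = (3² + 8)*(-2 - 5*(2 + 4)*2) = (9 + 8)*(-2 - 5*6*2) = 17*(-2 - 60) = 17*(-62) = -1054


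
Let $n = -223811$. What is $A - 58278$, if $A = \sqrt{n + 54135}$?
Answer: $-58278 + 26 i \sqrt{251} \approx -58278.0 + 411.92 i$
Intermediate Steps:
$A = 26 i \sqrt{251}$ ($A = \sqrt{-223811 + 54135} = \sqrt{-169676} = 26 i \sqrt{251} \approx 411.92 i$)
$A - 58278 = 26 i \sqrt{251} - 58278 = -58278 + 26 i \sqrt{251}$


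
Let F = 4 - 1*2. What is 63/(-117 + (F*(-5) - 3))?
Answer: -63/130 ≈ -0.48462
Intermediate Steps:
F = 2 (F = 4 - 2 = 2)
63/(-117 + (F*(-5) - 3)) = 63/(-117 + (2*(-5) - 3)) = 63/(-117 + (-10 - 3)) = 63/(-117 - 13) = 63/(-130) = -1/130*63 = -63/130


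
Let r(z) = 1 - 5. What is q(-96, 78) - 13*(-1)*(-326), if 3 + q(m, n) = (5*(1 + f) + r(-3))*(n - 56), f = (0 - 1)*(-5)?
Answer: -3669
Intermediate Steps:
r(z) = -4
f = 5 (f = -1*(-5) = 5)
q(m, n) = -1459 + 26*n (q(m, n) = -3 + (5*(1 + 5) - 4)*(n - 56) = -3 + (5*6 - 4)*(-56 + n) = -3 + (30 - 4)*(-56 + n) = -3 + 26*(-56 + n) = -3 + (-1456 + 26*n) = -1459 + 26*n)
q(-96, 78) - 13*(-1)*(-326) = (-1459 + 26*78) - 13*(-1)*(-326) = (-1459 + 2028) - (-13)*(-326) = 569 - 1*4238 = 569 - 4238 = -3669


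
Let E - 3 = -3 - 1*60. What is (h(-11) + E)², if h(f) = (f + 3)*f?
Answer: 784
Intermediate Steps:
E = -60 (E = 3 + (-3 - 1*60) = 3 + (-3 - 60) = 3 - 63 = -60)
h(f) = f*(3 + f) (h(f) = (3 + f)*f = f*(3 + f))
(h(-11) + E)² = (-11*(3 - 11) - 60)² = (-11*(-8) - 60)² = (88 - 60)² = 28² = 784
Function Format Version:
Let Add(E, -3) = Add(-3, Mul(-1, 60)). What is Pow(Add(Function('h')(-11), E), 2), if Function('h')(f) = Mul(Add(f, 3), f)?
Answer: 784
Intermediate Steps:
E = -60 (E = Add(3, Add(-3, Mul(-1, 60))) = Add(3, Add(-3, -60)) = Add(3, -63) = -60)
Function('h')(f) = Mul(f, Add(3, f)) (Function('h')(f) = Mul(Add(3, f), f) = Mul(f, Add(3, f)))
Pow(Add(Function('h')(-11), E), 2) = Pow(Add(Mul(-11, Add(3, -11)), -60), 2) = Pow(Add(Mul(-11, -8), -60), 2) = Pow(Add(88, -60), 2) = Pow(28, 2) = 784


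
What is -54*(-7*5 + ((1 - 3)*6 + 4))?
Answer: 2322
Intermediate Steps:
-54*(-7*5 + ((1 - 3)*6 + 4)) = -54*(-35 + (-2*6 + 4)) = -54*(-35 + (-12 + 4)) = -54*(-35 - 8) = -54*(-43) = 2322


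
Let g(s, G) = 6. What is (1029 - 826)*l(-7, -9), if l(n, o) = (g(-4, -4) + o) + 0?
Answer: -609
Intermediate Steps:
l(n, o) = 6 + o (l(n, o) = (6 + o) + 0 = 6 + o)
(1029 - 826)*l(-7, -9) = (1029 - 826)*(6 - 9) = 203*(-3) = -609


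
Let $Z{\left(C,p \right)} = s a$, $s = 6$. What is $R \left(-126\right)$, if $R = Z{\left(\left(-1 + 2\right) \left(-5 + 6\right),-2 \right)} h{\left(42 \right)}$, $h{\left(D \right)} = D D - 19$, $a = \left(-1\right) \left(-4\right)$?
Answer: $-5276880$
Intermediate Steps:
$a = 4$
$Z{\left(C,p \right)} = 24$ ($Z{\left(C,p \right)} = 6 \cdot 4 = 24$)
$h{\left(D \right)} = -19 + D^{2}$ ($h{\left(D \right)} = D^{2} - 19 = -19 + D^{2}$)
$R = 41880$ ($R = 24 \left(-19 + 42^{2}\right) = 24 \left(-19 + 1764\right) = 24 \cdot 1745 = 41880$)
$R \left(-126\right) = 41880 \left(-126\right) = -5276880$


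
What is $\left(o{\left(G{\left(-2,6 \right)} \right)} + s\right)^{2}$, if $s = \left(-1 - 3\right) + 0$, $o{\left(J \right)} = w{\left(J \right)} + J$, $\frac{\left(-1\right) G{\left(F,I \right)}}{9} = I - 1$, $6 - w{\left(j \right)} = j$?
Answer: $4$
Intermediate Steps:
$w{\left(j \right)} = 6 - j$
$G{\left(F,I \right)} = 9 - 9 I$ ($G{\left(F,I \right)} = - 9 \left(I - 1\right) = - 9 \left(-1 + I\right) = 9 - 9 I$)
$o{\left(J \right)} = 6$ ($o{\left(J \right)} = \left(6 - J\right) + J = 6$)
$s = -4$ ($s = -4 + 0 = -4$)
$\left(o{\left(G{\left(-2,6 \right)} \right)} + s\right)^{2} = \left(6 - 4\right)^{2} = 2^{2} = 4$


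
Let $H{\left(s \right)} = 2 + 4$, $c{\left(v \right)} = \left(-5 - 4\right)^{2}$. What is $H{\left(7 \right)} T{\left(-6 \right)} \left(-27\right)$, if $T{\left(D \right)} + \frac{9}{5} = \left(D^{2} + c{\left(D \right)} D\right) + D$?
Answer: $\frac{370818}{5} \approx 74164.0$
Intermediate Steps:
$c{\left(v \right)} = 81$ ($c{\left(v \right)} = \left(-9\right)^{2} = 81$)
$H{\left(s \right)} = 6$
$T{\left(D \right)} = - \frac{9}{5} + D^{2} + 82 D$ ($T{\left(D \right)} = - \frac{9}{5} + \left(\left(D^{2} + 81 D\right) + D\right) = - \frac{9}{5} + \left(D^{2} + 82 D\right) = - \frac{9}{5} + D^{2} + 82 D$)
$H{\left(7 \right)} T{\left(-6 \right)} \left(-27\right) = 6 \left(- \frac{9}{5} + \left(-6\right)^{2} + 82 \left(-6\right)\right) \left(-27\right) = 6 \left(- \frac{9}{5} + 36 - 492\right) \left(-27\right) = 6 \left(- \frac{2289}{5}\right) \left(-27\right) = \left(- \frac{13734}{5}\right) \left(-27\right) = \frac{370818}{5}$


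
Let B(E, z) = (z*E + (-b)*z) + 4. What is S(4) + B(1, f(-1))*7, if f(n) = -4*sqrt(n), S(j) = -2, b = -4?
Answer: 26 - 140*I ≈ 26.0 - 140.0*I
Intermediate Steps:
B(E, z) = 4 + 4*z + E*z (B(E, z) = (z*E + (-1*(-4))*z) + 4 = (E*z + 4*z) + 4 = (4*z + E*z) + 4 = 4 + 4*z + E*z)
S(4) + B(1, f(-1))*7 = -2 + (4 + 4*(-4*I) + 1*(-4*I))*7 = -2 + (4 - 16*I - 4*I)*7 = -2 + (4 - 20*I)*7 = -2 + (28 - 140*I) = 26 - 140*I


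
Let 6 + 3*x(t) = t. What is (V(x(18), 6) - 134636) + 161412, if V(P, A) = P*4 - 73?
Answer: 26719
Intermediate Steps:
x(t) = -2 + t/3
V(P, A) = -73 + 4*P (V(P, A) = 4*P - 73 = -73 + 4*P)
(V(x(18), 6) - 134636) + 161412 = ((-73 + 4*(-2 + (⅓)*18)) - 134636) + 161412 = ((-73 + 4*(-2 + 6)) - 134636) + 161412 = ((-73 + 4*4) - 134636) + 161412 = ((-73 + 16) - 134636) + 161412 = (-57 - 134636) + 161412 = -134693 + 161412 = 26719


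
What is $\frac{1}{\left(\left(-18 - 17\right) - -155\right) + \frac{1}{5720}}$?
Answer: $\frac{5720}{686401} \approx 0.0083333$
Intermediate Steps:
$\frac{1}{\left(\left(-18 - 17\right) - -155\right) + \frac{1}{5720}} = \frac{1}{\left(-35 + 155\right) + \frac{1}{5720}} = \frac{1}{120 + \frac{1}{5720}} = \frac{1}{\frac{686401}{5720}} = \frac{5720}{686401}$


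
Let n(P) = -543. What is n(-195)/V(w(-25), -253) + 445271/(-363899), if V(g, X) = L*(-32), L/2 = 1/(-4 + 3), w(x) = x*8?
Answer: -226094501/23289536 ≈ -9.7080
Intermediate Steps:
w(x) = 8*x
L = -2 (L = 2/(-4 + 3) = 2/(-1) = 2*(-1) = -2)
V(g, X) = 64 (V(g, X) = -2*(-32) = 64)
n(-195)/V(w(-25), -253) + 445271/(-363899) = -543/64 + 445271/(-363899) = -543*1/64 + 445271*(-1/363899) = -543/64 - 445271/363899 = -226094501/23289536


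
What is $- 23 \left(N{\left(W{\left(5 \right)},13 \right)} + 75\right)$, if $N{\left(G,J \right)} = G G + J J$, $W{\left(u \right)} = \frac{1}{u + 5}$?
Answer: $- \frac{561223}{100} \approx -5612.2$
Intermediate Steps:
$W{\left(u \right)} = \frac{1}{5 + u}$
$N{\left(G,J \right)} = G^{2} + J^{2}$
$- 23 \left(N{\left(W{\left(5 \right)},13 \right)} + 75\right) = - 23 \left(\left(\left(\frac{1}{5 + 5}\right)^{2} + 13^{2}\right) + 75\right) = - 23 \left(\left(\left(\frac{1}{10}\right)^{2} + 169\right) + 75\right) = - 23 \left(\left(\frac{1}{100} + 169\right) + 75\right) = - 23 \left(\frac{16901}{100} + 75\right) = \left(-23\right) \frac{24401}{100} = - \frac{561223}{100}$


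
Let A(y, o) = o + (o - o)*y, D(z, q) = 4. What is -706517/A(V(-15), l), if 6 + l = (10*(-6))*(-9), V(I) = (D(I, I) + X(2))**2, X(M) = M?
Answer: -706517/534 ≈ -1323.1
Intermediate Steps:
V(I) = 36 (V(I) = (4 + 2)**2 = 6**2 = 36)
l = 534 (l = -6 + (10*(-6))*(-9) = -6 - 60*(-9) = -6 + 540 = 534)
A(y, o) = o (A(y, o) = o + 0*y = o + 0 = o)
-706517/A(V(-15), l) = -706517/534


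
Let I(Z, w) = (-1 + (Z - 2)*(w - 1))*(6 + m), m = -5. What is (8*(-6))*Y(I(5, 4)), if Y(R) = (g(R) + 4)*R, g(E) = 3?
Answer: -2688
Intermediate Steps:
I(Z, w) = -1 + (-1 + w)*(-2 + Z) (I(Z, w) = (-1 + (Z - 2)*(w - 1))*(6 - 5) = (-1 + (-2 + Z)*(-1 + w))*1 = (-1 + (-1 + w)*(-2 + Z))*1 = -1 + (-1 + w)*(-2 + Z))
Y(R) = 7*R (Y(R) = (3 + 4)*R = 7*R)
(8*(-6))*Y(I(5, 4)) = (8*(-6))*(7*(1 - 1*5 - 2*4 + 5*4)) = -336*(1 - 5 - 8 + 20) = -336*8 = -48*56 = -2688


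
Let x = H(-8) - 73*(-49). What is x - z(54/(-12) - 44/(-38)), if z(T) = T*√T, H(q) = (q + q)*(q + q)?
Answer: 3833 + 127*I*√4826/1444 ≈ 3833.0 + 6.1098*I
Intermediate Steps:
H(q) = 4*q² (H(q) = (2*q)*(2*q) = 4*q²)
z(T) = T^(3/2)
x = 3833 (x = 4*(-8)² - 73*(-49) = 4*64 + 3577 = 256 + 3577 = 3833)
x - z(54/(-12) - 44/(-38)) = 3833 - (54/(-12) - 44/(-38))^(3/2) = 3833 - (54*(-1/12) - 44*(-1/38))^(3/2) = 3833 - (-9/2 + 22/19)^(3/2) = 3833 - (-127/38)^(3/2) = 3833 - (-127)*I*√4826/1444 = 3833 + 127*I*√4826/1444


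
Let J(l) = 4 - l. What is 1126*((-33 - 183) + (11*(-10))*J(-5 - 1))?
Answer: -1481816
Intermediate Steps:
1126*((-33 - 183) + (11*(-10))*J(-5 - 1)) = 1126*((-33 - 183) + (11*(-10))*(4 - (-5 - 1))) = 1126*(-216 - 110*(4 - 1*(-6))) = 1126*(-216 - 110*(4 + 6)) = 1126*(-216 - 110*10) = 1126*(-216 - 1100) = 1126*(-1316) = -1481816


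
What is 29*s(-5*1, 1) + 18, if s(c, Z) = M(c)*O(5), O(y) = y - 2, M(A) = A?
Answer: -417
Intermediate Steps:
O(y) = -2 + y
s(c, Z) = 3*c (s(c, Z) = c*(-2 + 5) = c*3 = 3*c)
29*s(-5*1, 1) + 18 = 29*(3*(-5*1)) + 18 = 29*(3*(-5)) + 18 = 29*(-15) + 18 = -435 + 18 = -417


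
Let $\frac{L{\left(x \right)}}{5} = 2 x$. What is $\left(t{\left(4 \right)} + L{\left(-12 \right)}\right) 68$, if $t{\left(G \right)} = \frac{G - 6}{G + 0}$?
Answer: $-8194$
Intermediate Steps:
$L{\left(x \right)} = 10 x$ ($L{\left(x \right)} = 5 \cdot 2 x = 10 x$)
$t{\left(G \right)} = \frac{-6 + G}{G}$
$\left(t{\left(4 \right)} + L{\left(-12 \right)}\right) 68 = \left(\frac{-6 + 4}{4} + 10 \left(-12\right)\right) 68 = \left(\frac{1}{4} \left(-2\right) - 120\right) 68 = \left(- \frac{1}{2} - 120\right) 68 = \left(- \frac{241}{2}\right) 68 = -8194$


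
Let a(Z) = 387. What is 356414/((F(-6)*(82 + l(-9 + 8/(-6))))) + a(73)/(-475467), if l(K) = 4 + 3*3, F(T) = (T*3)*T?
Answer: 28243187453/813048570 ≈ 34.737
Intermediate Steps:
F(T) = 3*T² (F(T) = (3*T)*T = 3*T²)
l(K) = 13 (l(K) = 4 + 9 = 13)
356414/((F(-6)*(82 + l(-9 + 8/(-6))))) + a(73)/(-475467) = 356414/(((3*(-6)²)*(82 + 13))) + 387/(-475467) = 356414/(((3*36)*95)) + 387*(-1/475467) = 356414/((108*95)) - 129/158489 = 356414/10260 - 129/158489 = 356414*(1/10260) - 129/158489 = 178207/5130 - 129/158489 = 28243187453/813048570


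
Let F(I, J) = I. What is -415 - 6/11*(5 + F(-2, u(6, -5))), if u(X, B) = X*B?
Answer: -4583/11 ≈ -416.64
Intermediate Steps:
u(X, B) = B*X
-415 - 6/11*(5 + F(-2, u(6, -5))) = -415 - 6/11*(5 - 2) = -415 - 6*(1/11)*3 = -415 - 6*3/11 = -415 - 1*18/11 = -415 - 18/11 = -4583/11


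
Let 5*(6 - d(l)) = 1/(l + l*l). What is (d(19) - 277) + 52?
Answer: -416101/1900 ≈ -219.00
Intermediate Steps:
d(l) = 6 - 1/(5*(l + l**2)) (d(l) = 6 - 1/(5*(l + l*l)) = 6 - 1/(5*(l + l**2)))
(d(19) - 277) + 52 = ((1/5)*(-1 + 30*19 + 30*19**2)/(19*(1 + 19)) - 277) + 52 = ((1/5)*(1/19)*(-1 + 570 + 30*361)/20 - 277) + 52 = ((1/5)*(1/19)*(1/20)*(-1 + 570 + 10830) - 277) + 52 = ((1/5)*(1/19)*(1/20)*11399 - 277) + 52 = (11399/1900 - 277) + 52 = -514901/1900 + 52 = -416101/1900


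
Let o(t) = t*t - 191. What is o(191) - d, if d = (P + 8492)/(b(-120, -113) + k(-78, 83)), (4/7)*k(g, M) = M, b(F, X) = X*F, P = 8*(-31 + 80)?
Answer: 1989418554/54821 ≈ 36289.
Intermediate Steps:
P = 392 (P = 8*49 = 392)
b(F, X) = F*X
k(g, M) = 7*M/4
d = 35536/54821 (d = (392 + 8492)/(-120*(-113) + (7/4)*83) = 8884/(13560 + 581/4) = 8884/(54821/4) = 8884*(4/54821) = 35536/54821 ≈ 0.64822)
o(t) = -191 + t² (o(t) = t² - 191 = -191 + t²)
o(191) - d = (-191 + 191²) - 1*35536/54821 = (-191 + 36481) - 35536/54821 = 36290 - 35536/54821 = 1989418554/54821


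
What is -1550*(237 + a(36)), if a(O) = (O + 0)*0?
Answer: -367350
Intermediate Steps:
a(O) = 0 (a(O) = O*0 = 0)
-1550*(237 + a(36)) = -1550*(237 + 0) = -1550*237 = -367350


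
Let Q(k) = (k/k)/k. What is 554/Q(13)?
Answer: 7202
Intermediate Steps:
Q(k) = 1/k
554/Q(13) = 554/(1/13) = 554*13 = 7202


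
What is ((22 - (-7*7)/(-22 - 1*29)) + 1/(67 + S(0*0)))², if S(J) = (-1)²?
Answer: 18447025/41616 ≈ 443.27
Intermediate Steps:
S(J) = 1
((22 - (-7*7)/(-22 - 1*29)) + 1/(67 + S(0*0)))² = ((22 - (-7*7)/(-22 - 1*29)) + 1/(67 + 1))² = ((22 - (-49)/(-22 - 29)) + 1/68)² = ((22 - (-49)/(-51)) + 1/68)² = ((22 - (-49)*(-1)/51) + 1/68)² = ((22 - 1*49/51) + 1/68)² = ((22 - 49/51) + 1/68)² = (1073/51 + 1/68)² = (4295/204)² = 18447025/41616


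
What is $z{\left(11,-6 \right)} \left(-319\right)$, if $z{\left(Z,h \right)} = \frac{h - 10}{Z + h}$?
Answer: $\frac{5104}{5} \approx 1020.8$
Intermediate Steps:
$z{\left(Z,h \right)} = \frac{-10 + h}{Z + h}$
$z{\left(11,-6 \right)} \left(-319\right) = \frac{-10 - 6}{11 - 6} \left(-319\right) = \frac{1}{5} \left(-16\right) \left(-319\right) = \left(- \frac{16}{5}\right) \left(-319\right) = \frac{5104}{5}$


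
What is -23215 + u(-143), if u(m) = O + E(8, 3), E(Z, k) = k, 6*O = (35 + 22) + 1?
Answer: -69607/3 ≈ -23202.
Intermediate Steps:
O = 29/3 (O = ((35 + 22) + 1)/6 = (57 + 1)/6 = (1/6)*58 = 29/3 ≈ 9.6667)
u(m) = 38/3 (u(m) = 29/3 + 3 = 38/3)
-23215 + u(-143) = -23215 + 38/3 = -69607/3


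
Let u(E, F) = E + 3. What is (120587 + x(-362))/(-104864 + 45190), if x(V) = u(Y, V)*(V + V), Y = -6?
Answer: -122759/59674 ≈ -2.0572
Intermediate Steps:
u(E, F) = 3 + E
x(V) = -6*V (x(V) = (3 - 6)*(V + V) = -6*V)
(120587 + x(-362))/(-104864 + 45190) = (120587 - 6*(-362))/(-104864 + 45190) = (120587 + 2172)/(-59674) = 122759*(-1/59674) = -122759/59674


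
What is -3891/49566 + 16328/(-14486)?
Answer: -144279779/119668846 ≈ -1.2057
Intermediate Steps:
-3891/49566 + 16328/(-14486) = -3891*1/49566 + 16328*(-1/14486) = -1297/16522 - 8164/7243 = -144279779/119668846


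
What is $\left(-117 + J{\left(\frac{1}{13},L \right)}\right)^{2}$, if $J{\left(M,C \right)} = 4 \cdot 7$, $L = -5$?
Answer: $7921$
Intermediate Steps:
$J{\left(M,C \right)} = 28$
$\left(-117 + J{\left(\frac{1}{13},L \right)}\right)^{2} = \left(-117 + 28\right)^{2} = \left(-89\right)^{2} = 7921$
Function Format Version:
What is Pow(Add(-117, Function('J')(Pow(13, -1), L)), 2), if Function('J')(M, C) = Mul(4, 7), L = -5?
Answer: 7921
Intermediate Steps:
Function('J')(M, C) = 28
Pow(Add(-117, Function('J')(Pow(13, -1), L)), 2) = Pow(Add(-117, 28), 2) = Pow(-89, 2) = 7921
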